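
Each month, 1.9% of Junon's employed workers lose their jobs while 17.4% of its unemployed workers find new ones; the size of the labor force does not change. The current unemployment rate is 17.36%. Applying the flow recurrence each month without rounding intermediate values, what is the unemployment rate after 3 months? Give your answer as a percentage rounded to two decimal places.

With a fixed labor force, u_{t+1} = u_t + s·(1−u_t) − f·u_t = u_t·(1−s−f) + s.
Here 1−s−f = 0.807 and s = 0.019.
u_1 = 0.173600 × 0.807 + 0.019 = 0.159095.
u_2 = 0.159095 × 0.807 + 0.019 = 0.147390.
u_3 = 0.147390 × 0.807 + 0.019 = 0.137944.

Unemployment rate after three months ≈ 13.79%.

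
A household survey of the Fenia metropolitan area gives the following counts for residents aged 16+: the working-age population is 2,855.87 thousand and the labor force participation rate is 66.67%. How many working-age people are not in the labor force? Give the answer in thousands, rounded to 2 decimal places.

Share not in the labor force = 1 − 0.6667 = 0.3333.
Not in labor force = 0.3333 × 2,855.87 ≈ 951.86 thousand.

About 951.86 thousand are not in the labor force.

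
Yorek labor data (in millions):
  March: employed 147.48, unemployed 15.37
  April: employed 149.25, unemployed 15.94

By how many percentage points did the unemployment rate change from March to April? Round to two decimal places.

March: labor force = 147.48 + 15.37 = 162.85; u = 15.37/162.85 = 9.44%.
April: labor force = 149.25 + 15.94 = 165.19; u = 15.94/165.19 = 9.65%.
Change = 9.65% − 9.44% = +0.21 pp.

The unemployment rate changed by +0.21 percentage points.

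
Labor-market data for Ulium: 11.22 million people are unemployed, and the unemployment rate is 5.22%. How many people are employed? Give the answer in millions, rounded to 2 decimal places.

Labor force = U / u = 11.22 / 0.0522 ≈ 214.94 million.
Employed = labor force − unemployed = 214.94 − 11.22 = 203.72 million.

About 203.72 million are employed.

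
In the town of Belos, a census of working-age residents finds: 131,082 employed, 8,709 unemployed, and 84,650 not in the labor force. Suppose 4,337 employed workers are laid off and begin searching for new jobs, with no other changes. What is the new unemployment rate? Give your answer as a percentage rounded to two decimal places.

Initially, labor force = 131,082 + 8,709 = 139,791, so u = 8,709/139,791 = 6.23%.
After the change, employed falls and unemployed rises by 4,337; labor force unchanged → E = 126,745, U = 13,046, labor force = 139,791.
New unemployment rate = 13,046 / 139,791 = 9.33%.

New unemployment rate ≈ 9.33%.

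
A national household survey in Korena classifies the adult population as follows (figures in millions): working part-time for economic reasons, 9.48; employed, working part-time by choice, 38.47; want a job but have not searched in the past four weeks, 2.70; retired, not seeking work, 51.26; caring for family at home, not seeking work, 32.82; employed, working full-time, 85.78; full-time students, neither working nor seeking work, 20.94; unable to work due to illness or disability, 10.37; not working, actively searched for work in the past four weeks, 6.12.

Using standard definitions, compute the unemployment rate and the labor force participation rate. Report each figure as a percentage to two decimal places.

Unemployment rate ≈ 4.38%; labor force participation rate ≈ 54.22%.

Employed = 9.48 + 38.47 + 85.78 = 133.73 million (anyone who worked, including part-time for economic reasons, counts as employed).
Unemployed = 6.12 million.
Labor force = 133.73 + 6.12 = 139.85 million.
Not in labor force = 2.70 + 51.26 + 32.82 + 20.94 + 10.37 = 118.09 million (those not working and not actively searching are outside the labor force — including those who want a job but have given up searching).
Civilian working-age population = 139.85 + 118.09 = 257.94 million.
Unemployment rate = 6.12 / 139.85 = 4.38%.
Labor force participation rate = 139.85 / 257.94 = 54.22%.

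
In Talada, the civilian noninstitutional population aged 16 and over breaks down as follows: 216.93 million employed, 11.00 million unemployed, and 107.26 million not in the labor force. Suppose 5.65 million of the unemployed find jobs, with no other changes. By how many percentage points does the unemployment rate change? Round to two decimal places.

Initially, labor force = 216.93 + 11.00 = 227.93 million, so u = 11.00/227.93 = 4.83%.
After the change, unemployed falls and employed rises by 5.65; labor force unchanged → E = 222.58, U = 5.35, labor force = 227.93 million.
New unemployment rate = 5.35 / 227.93 = 2.35%.
Change = 2.35% − 4.83% = −2.48 percentage points.

The unemployment rate changes by −2.48 percentage points.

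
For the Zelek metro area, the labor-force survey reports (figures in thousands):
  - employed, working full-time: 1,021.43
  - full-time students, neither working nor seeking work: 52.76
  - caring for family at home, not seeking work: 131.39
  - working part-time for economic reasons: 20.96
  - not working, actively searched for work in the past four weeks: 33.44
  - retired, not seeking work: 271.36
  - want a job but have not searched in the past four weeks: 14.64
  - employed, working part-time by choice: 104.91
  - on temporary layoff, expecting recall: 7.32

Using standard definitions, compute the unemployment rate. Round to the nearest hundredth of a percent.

Unemployment rate ≈ 3.43%.

Employed = 1,021.43 + 20.96 + 104.91 = 1,147.30 thousand (anyone who worked, including part-time for economic reasons, counts as employed).
Unemployed = 33.44 + 7.32 = 40.76 thousand (jobless and actively searching, or on temporary layoff).
Labor force = 1,147.30 + 40.76 = 1,188.06 thousand.
Unemployment rate = 40.76 / 1,188.06 = 3.43%.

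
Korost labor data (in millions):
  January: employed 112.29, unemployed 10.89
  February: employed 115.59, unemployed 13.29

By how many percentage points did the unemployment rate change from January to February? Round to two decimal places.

The unemployment rate changed by +1.47 percentage points.

January: labor force = 112.29 + 10.89 = 123.18; u = 10.89/123.18 = 8.84%.
February: labor force = 115.59 + 13.29 = 128.88; u = 13.29/128.88 = 10.31%.
Change = 10.31% − 8.84% = +1.47 pp.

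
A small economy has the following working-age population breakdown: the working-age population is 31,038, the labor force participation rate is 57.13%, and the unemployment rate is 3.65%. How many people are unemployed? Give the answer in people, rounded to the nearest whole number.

Labor force = 0.5713 × 31,038 = 17,732.
Unemployed = 0.0365 × 17,732 ≈ 647.

About 647 are unemployed.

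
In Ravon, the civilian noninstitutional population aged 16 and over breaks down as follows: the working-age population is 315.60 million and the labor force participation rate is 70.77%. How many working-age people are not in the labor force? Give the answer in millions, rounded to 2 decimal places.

Share not in the labor force = 1 − 0.7077 = 0.2923.
Not in labor force = 0.2923 × 315.60 ≈ 92.25 million.

About 92.25 million are not in the labor force.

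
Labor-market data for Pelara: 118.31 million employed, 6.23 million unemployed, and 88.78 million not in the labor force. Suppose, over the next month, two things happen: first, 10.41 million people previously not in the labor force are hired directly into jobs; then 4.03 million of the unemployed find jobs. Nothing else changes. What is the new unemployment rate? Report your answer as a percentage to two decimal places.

New unemployment rate ≈ 1.63%.

Initially, labor force = 118.31 + 6.23 = 124.54 million, so u = 6.23/124.54 = 5.00%.
After the first change, employed and labor force both rise by 10.41; unemployed unchanged → E = 128.72, U = 6.23, labor force = 134.95 million.
After the second change, unemployed falls and employed rises by 4.03; labor force unchanged → E = 132.75, U = 2.20, labor force = 134.95 million.
New unemployment rate = 2.20 / 134.95 = 1.63%.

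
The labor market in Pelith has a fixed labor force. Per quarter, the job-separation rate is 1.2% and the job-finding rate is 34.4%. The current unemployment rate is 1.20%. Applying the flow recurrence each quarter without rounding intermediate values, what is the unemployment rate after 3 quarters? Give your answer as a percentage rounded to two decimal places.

Unemployment rate after three quarters ≈ 2.79%.

With a fixed labor force, u_{t+1} = u_t + s·(1−u_t) − f·u_t = u_t·(1−s−f) + s.
Here 1−s−f = 0.644 and s = 0.012.
u_1 = 0.012000 × 0.644 + 0.012 = 0.019728.
u_2 = 0.019728 × 0.644 + 0.012 = 0.024705.
u_3 = 0.024705 × 0.644 + 0.012 = 0.027910.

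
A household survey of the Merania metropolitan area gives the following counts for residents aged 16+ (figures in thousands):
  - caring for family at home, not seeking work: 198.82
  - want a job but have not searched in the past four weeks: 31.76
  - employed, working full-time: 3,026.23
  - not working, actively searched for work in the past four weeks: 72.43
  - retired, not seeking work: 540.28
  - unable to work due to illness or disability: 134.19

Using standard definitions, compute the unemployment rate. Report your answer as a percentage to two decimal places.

Unemployment rate ≈ 2.34%.

Employed = 3,026.23 thousand.
Unemployed = 72.43 thousand.
Labor force = 3,026.23 + 72.43 = 3,098.66 thousand.
Unemployment rate = 72.43 / 3,098.66 = 2.34%.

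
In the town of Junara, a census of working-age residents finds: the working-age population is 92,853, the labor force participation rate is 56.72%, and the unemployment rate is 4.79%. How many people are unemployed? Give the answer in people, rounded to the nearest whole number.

About 2,523 are unemployed.

Labor force = 0.5672 × 92,853 = 52,666.
Unemployed = 0.0479 × 52,666 ≈ 2,523.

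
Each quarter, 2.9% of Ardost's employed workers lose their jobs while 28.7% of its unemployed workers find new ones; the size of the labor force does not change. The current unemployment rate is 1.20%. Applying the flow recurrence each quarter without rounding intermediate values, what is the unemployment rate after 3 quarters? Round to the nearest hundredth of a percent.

With a fixed labor force, u_{t+1} = u_t + s·(1−u_t) − f·u_t = u_t·(1−s−f) + s.
Here 1−s−f = 0.684 and s = 0.029.
u_1 = 0.012000 × 0.684 + 0.029 = 0.037208.
u_2 = 0.037208 × 0.684 + 0.029 = 0.054450.
u_3 = 0.054450 × 0.684 + 0.029 = 0.066244.

Unemployment rate after three quarters ≈ 6.62%.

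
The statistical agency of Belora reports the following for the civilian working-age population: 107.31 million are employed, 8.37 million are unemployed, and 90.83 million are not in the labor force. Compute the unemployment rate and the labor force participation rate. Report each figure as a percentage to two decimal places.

Labor force = employed + unemployed = 107.31 + 8.37 = 115.68 million.
Working-age population = 115.68 + 90.83 = 206.51 million.
Unemployment rate = 8.37 / 115.68 = 7.24%.
Labor force participation rate = 115.68 / 206.51 = 56.02%.

Unemployment rate ≈ 7.24%; labor force participation rate ≈ 56.02%.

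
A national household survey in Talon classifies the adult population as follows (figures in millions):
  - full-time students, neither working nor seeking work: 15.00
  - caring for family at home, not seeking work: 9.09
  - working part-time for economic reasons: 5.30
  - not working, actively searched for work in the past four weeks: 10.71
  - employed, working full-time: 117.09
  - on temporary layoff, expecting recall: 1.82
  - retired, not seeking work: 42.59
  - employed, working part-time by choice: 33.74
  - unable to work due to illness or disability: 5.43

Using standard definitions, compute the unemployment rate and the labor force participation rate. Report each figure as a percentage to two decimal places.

Employed = 5.30 + 117.09 + 33.74 = 156.13 million (anyone who worked, including part-time for economic reasons, counts as employed).
Unemployed = 10.71 + 1.82 = 12.53 million (jobless and actively searching, or on temporary layoff).
Labor force = 156.13 + 12.53 = 168.66 million.
Not in labor force = 15.00 + 9.09 + 42.59 + 5.43 = 72.11 million (those not working and not actively searching are outside the labor force).
Civilian working-age population = 168.66 + 72.11 = 240.77 million.
Unemployment rate = 12.53 / 168.66 = 7.43%.
Labor force participation rate = 168.66 / 240.77 = 70.05%.

Unemployment rate ≈ 7.43%; labor force participation rate ≈ 70.05%.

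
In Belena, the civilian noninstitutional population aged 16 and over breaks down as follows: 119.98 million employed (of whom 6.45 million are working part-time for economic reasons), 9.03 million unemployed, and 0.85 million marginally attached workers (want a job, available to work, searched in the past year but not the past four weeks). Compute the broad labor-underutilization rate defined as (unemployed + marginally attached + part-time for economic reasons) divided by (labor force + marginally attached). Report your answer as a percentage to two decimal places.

Broad underutilization rate ≈ 12.58%.

Labor force = 119.98 + 9.03 = 129.01 million.
Numerator = 9.03 + 0.85 + 6.45 = 16.33 million.
Denominator = 129.01 + 0.85 = 129.86 million.
Broad rate = 16.33 / 129.86 = 12.58%.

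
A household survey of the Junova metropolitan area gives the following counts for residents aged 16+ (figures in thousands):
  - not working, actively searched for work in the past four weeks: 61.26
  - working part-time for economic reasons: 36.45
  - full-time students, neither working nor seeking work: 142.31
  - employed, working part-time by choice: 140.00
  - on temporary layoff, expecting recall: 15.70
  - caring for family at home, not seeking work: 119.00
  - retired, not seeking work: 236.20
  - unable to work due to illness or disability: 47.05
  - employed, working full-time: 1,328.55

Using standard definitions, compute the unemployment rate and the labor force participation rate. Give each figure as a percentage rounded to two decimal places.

Employed = 36.45 + 140.00 + 1,328.55 = 1,505.00 thousand (anyone who worked, including part-time for economic reasons, counts as employed).
Unemployed = 61.26 + 15.70 = 76.96 thousand (jobless and actively searching, or on temporary layoff).
Labor force = 1,505.00 + 76.96 = 1,581.96 thousand.
Not in labor force = 142.31 + 119.00 + 236.20 + 47.05 = 544.56 thousand (those not working and not actively searching are outside the labor force).
Civilian working-age population = 1,581.96 + 544.56 = 2,126.52 thousand.
Unemployment rate = 76.96 / 1,581.96 = 4.86%.
Labor force participation rate = 1,581.96 / 2,126.52 = 74.39%.

Unemployment rate ≈ 4.86%; labor force participation rate ≈ 74.39%.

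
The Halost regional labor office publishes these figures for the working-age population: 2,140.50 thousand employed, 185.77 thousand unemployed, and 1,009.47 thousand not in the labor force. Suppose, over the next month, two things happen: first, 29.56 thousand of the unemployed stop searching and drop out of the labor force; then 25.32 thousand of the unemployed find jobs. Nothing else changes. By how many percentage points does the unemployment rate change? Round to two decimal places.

Initially, labor force = 2,140.50 + 185.77 = 2,326.27 thousand, so u = 185.77/2,326.27 = 7.99%.
After the first change, unemployed and labor force both fall by 29.56 → E = 2,140.50, U = 156.21, labor force = 2,296.71 thousand.
After the second change, unemployed falls and employed rises by 25.32; labor force unchanged → E = 2,165.82, U = 130.89, labor force = 2,296.71 thousand.
New unemployment rate = 130.89 / 2,296.71 = 5.70%.
Change = 5.70% − 7.99% = −2.29 percentage points.

The unemployment rate changes by −2.29 percentage points.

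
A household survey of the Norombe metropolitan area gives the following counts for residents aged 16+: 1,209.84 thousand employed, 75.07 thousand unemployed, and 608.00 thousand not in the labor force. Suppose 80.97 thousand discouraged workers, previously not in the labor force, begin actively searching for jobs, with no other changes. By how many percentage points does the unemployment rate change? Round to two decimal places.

The unemployment rate changes by +5.58 percentage points.

Initially, labor force = 1,209.84 + 75.07 = 1,284.91 thousand, so u = 75.07/1,284.91 = 5.84%.
After the change, unemployed and labor force both rise by 80.97 → E = 1,209.84, U = 156.04, labor force = 1,365.88 thousand.
New unemployment rate = 156.04 / 1,365.88 = 11.42%.
Change = 11.42% − 5.84% = +5.58 percentage points.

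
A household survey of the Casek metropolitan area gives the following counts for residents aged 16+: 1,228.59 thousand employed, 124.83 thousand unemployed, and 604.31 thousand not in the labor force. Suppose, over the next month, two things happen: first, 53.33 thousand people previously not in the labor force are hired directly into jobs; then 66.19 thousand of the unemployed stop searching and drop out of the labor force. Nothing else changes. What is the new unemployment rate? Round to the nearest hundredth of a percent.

New unemployment rate ≈ 4.37%.

Initially, labor force = 1,228.59 + 124.83 = 1,353.42 thousand, so u = 124.83/1,353.42 = 9.22%.
After the first change, employed and labor force both rise by 53.33; unemployed unchanged → E = 1,281.92, U = 124.83, labor force = 1,406.75 thousand.
After the second change, unemployed and labor force both fall by 66.19 → E = 1,281.92, U = 58.64, labor force = 1,340.56 thousand.
New unemployment rate = 58.64 / 1,340.56 = 4.37%.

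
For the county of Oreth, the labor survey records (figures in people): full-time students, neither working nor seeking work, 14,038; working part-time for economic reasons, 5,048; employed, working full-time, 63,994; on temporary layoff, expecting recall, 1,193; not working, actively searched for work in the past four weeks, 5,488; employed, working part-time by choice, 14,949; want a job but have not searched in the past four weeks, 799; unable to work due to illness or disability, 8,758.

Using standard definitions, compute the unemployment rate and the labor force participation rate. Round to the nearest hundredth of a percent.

Unemployment rate ≈ 7.37%; labor force participation rate ≈ 79.35%.

Employed = 5,048 + 63,994 + 14,949 = 83,991 (anyone who worked, including part-time for economic reasons, counts as employed).
Unemployed = 1,193 + 5,488 = 6,681 (jobless and actively searching, or on temporary layoff).
Labor force = 83,991 + 6,681 = 90,672.
Not in labor force = 14,038 + 799 + 8,758 = 23,595 (those not working and not actively searching are outside the labor force — including those who want a job but have given up searching).
Civilian working-age population = 90,672 + 23,595 = 114,267.
Unemployment rate = 6,681 / 90,672 = 7.37%.
Labor force participation rate = 90,672 / 114,267 = 79.35%.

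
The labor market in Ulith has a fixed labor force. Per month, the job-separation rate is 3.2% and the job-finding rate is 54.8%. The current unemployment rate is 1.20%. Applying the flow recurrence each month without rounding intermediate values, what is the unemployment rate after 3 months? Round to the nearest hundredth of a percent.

Unemployment rate after three months ≈ 5.20%.

With a fixed labor force, u_{t+1} = u_t + s·(1−u_t) − f·u_t = u_t·(1−s−f) + s.
Here 1−s−f = 0.420 and s = 0.032.
u_1 = 0.012000 × 0.420 + 0.032 = 0.037040.
u_2 = 0.037040 × 0.420 + 0.032 = 0.047557.
u_3 = 0.047557 × 0.420 + 0.032 = 0.051974.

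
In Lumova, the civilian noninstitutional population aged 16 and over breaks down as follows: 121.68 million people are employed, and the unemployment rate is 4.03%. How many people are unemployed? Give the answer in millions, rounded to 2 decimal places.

About 5.11 million are unemployed.

Let U be the number unemployed. The labor force is E + U, and U/(E+U) = 0.0403.
So U = 0.0403 × 121.68 / (1 − 0.0403) = 4.9037 / 0.9597 ≈ 5.11 million.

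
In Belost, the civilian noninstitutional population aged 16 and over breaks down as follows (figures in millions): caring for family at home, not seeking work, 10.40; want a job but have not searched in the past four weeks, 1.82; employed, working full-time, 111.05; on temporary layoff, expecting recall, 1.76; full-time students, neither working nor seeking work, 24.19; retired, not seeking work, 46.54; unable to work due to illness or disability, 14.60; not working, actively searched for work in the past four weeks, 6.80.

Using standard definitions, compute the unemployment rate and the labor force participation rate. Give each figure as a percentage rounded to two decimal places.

Employed = 111.05 million.
Unemployed = 1.76 + 6.80 = 8.56 million (jobless and actively searching, or on temporary layoff).
Labor force = 111.05 + 8.56 = 119.61 million.
Not in labor force = 10.40 + 1.82 + 24.19 + 46.54 + 14.60 = 97.55 million (those not working and not actively searching are outside the labor force — including those who want a job but have given up searching).
Civilian working-age population = 119.61 + 97.55 = 217.16 million.
Unemployment rate = 8.56 / 119.61 = 7.16%.
Labor force participation rate = 119.61 / 217.16 = 55.08%.

Unemployment rate ≈ 7.16%; labor force participation rate ≈ 55.08%.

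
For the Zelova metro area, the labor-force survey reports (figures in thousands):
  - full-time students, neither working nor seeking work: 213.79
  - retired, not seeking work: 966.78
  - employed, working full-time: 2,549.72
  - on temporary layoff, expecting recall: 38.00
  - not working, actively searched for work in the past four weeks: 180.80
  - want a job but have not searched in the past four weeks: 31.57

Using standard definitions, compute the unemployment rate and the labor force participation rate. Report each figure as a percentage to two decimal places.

Employed = 2,549.72 thousand.
Unemployed = 38.00 + 180.80 = 218.80 thousand (jobless and actively searching, or on temporary layoff).
Labor force = 2,549.72 + 218.80 = 2,768.52 thousand.
Not in labor force = 213.79 + 966.78 + 31.57 = 1,212.14 thousand (those not working and not actively searching are outside the labor force — including those who want a job but have given up searching).
Civilian working-age population = 2,768.52 + 1,212.14 = 3,980.66 thousand.
Unemployment rate = 218.80 / 2,768.52 = 7.90%.
Labor force participation rate = 2,768.52 / 3,980.66 = 69.55%.

Unemployment rate ≈ 7.90%; labor force participation rate ≈ 69.55%.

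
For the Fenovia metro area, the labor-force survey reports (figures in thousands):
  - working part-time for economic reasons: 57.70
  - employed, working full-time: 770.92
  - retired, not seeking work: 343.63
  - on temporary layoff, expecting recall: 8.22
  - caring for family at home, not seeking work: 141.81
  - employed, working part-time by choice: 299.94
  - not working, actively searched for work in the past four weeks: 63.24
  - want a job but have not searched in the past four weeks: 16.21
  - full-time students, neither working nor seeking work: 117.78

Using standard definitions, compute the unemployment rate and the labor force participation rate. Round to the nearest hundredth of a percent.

Employed = 57.70 + 770.92 + 299.94 = 1,128.56 thousand (anyone who worked, including part-time for economic reasons, counts as employed).
Unemployed = 8.22 + 63.24 = 71.46 thousand (jobless and actively searching, or on temporary layoff).
Labor force = 1,128.56 + 71.46 = 1,200.02 thousand.
Not in labor force = 343.63 + 141.81 + 16.21 + 117.78 = 619.43 thousand (those not working and not actively searching are outside the labor force — including those who want a job but have given up searching).
Civilian working-age population = 1,200.02 + 619.43 = 1,819.45 thousand.
Unemployment rate = 71.46 / 1,200.02 = 5.95%.
Labor force participation rate = 1,200.02 / 1,819.45 = 65.96%.

Unemployment rate ≈ 5.95%; labor force participation rate ≈ 65.96%.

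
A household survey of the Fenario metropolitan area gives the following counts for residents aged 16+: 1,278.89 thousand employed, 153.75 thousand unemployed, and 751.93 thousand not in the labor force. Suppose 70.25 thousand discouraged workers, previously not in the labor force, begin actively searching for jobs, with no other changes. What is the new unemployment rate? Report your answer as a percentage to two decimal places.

Initially, labor force = 1,278.89 + 153.75 = 1,432.64 thousand, so u = 153.75/1,432.64 = 10.73%.
After the change, unemployed and labor force both rise by 70.25 → E = 1,278.89, U = 224.00, labor force = 1,502.89 thousand.
New unemployment rate = 224.00 / 1,502.89 = 14.90%.

New unemployment rate ≈ 14.90%.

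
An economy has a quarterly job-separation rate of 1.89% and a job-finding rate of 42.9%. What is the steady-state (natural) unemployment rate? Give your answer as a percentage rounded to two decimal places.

Steady-state unemployment rate ≈ 4.22%.

At steady state the flows balance: s·E = f·U, so U/(E+U) = s/(s+f).
u* = 1.89 / (1.89 + 42.9) = 1.89 / 44.79 = 4.22%.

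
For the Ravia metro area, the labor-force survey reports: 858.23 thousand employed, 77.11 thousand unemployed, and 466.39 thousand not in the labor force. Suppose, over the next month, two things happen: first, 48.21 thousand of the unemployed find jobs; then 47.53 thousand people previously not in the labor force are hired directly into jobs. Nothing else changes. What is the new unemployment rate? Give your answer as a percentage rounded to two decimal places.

New unemployment rate ≈ 2.94%.

Initially, labor force = 858.23 + 77.11 = 935.34 thousand, so u = 77.11/935.34 = 8.24%.
After the first change, unemployed falls and employed rises by 48.21; labor force unchanged → E = 906.44, U = 28.90, labor force = 935.34 thousand.
After the second change, employed and labor force both rise by 47.53; unemployed unchanged → E = 953.97, U = 28.90, labor force = 982.87 thousand.
New unemployment rate = 28.90 / 982.87 = 2.94%.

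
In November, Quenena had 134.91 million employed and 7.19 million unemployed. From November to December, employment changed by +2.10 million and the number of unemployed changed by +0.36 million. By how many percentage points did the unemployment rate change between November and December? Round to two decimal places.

The unemployment rate changed by +0.16 percentage points.

November: labor force = 134.91 + 7.19 = 142.10; u = 7.19/142.10 = 5.06%.
December: labor force = 137.01 + 7.55 = 144.56; u = 7.55/144.56 = 5.22%.
Change = 5.22% − 5.06% = +0.16 pp.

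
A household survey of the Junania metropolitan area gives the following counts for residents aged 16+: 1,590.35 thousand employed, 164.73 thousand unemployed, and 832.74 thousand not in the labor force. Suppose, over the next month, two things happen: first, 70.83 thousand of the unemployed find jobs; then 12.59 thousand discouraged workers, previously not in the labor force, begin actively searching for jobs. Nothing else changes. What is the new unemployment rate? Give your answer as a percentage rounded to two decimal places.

New unemployment rate ≈ 6.02%.

Initially, labor force = 1,590.35 + 164.73 = 1,755.08 thousand, so u = 164.73/1,755.08 = 9.39%.
After the first change, unemployed falls and employed rises by 70.83; labor force unchanged → E = 1,661.18, U = 93.90, labor force = 1,755.08 thousand.
After the second change, unemployed and labor force both rise by 12.59 → E = 1,661.18, U = 106.49, labor force = 1,767.67 thousand.
New unemployment rate = 106.49 / 1,767.67 = 6.02%.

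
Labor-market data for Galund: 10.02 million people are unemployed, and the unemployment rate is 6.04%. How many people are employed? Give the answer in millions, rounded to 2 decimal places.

Labor force = U / u = 10.02 / 0.0604 ≈ 165.89 million.
Employed = labor force − unemployed = 165.89 − 10.02 = 155.87 million.

About 155.87 million are employed.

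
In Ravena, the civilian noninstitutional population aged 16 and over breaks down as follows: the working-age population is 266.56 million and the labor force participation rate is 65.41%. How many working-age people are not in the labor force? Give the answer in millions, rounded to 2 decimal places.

About 92.20 million are not in the labor force.

Share not in the labor force = 1 − 0.6541 = 0.3459.
Not in labor force = 0.3459 × 266.56 ≈ 92.20 million.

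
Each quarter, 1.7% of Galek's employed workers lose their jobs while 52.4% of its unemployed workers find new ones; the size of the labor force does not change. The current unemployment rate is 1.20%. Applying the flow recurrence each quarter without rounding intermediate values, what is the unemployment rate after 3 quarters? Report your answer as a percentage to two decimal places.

With a fixed labor force, u_{t+1} = u_t + s·(1−u_t) − f·u_t = u_t·(1−s−f) + s.
Here 1−s−f = 0.459 and s = 0.017.
u_1 = 0.012000 × 0.459 + 0.017 = 0.022508.
u_2 = 0.022508 × 0.459 + 0.017 = 0.027331.
u_3 = 0.027331 × 0.459 + 0.017 = 0.029545.

Unemployment rate after three quarters ≈ 2.95%.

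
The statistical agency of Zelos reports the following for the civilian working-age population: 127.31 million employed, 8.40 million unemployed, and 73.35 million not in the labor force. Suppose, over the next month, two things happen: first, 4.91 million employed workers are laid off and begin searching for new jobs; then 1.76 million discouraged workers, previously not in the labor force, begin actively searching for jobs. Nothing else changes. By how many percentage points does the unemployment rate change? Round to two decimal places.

Initially, labor force = 127.31 + 8.40 = 135.71 million, so u = 8.40/135.71 = 6.19%.
After the first change, employed falls and unemployed rises by 4.91; labor force unchanged → E = 122.40, U = 13.31, labor force = 135.71 million.
After the second change, unemployed and labor force both rise by 1.76 → E = 122.40, U = 15.07, labor force = 137.47 million.
New unemployment rate = 15.07 / 137.47 = 10.96%.
Change = 10.96% − 6.19% = +4.77 percentage points.

The unemployment rate changes by +4.77 percentage points.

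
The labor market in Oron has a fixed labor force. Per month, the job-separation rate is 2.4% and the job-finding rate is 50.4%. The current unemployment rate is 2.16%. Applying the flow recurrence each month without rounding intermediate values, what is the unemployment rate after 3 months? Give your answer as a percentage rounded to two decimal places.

Unemployment rate after three months ≈ 4.29%.

With a fixed labor force, u_{t+1} = u_t + s·(1−u_t) − f·u_t = u_t·(1−s−f) + s.
Here 1−s−f = 0.472 and s = 0.024.
u_1 = 0.021600 × 0.472 + 0.024 = 0.034195.
u_2 = 0.034195 × 0.472 + 0.024 = 0.040140.
u_3 = 0.040140 × 0.472 + 0.024 = 0.042946.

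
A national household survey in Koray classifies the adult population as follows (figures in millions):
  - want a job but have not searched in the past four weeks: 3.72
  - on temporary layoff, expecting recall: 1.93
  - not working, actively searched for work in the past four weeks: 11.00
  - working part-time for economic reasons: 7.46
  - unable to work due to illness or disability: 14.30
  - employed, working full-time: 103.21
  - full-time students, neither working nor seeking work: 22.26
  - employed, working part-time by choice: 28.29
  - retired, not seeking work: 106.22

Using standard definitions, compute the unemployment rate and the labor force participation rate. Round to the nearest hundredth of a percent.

Unemployment rate ≈ 8.51%; labor force participation rate ≈ 50.90%.

Employed = 7.46 + 103.21 + 28.29 = 138.96 million (anyone who worked, including part-time for economic reasons, counts as employed).
Unemployed = 1.93 + 11.00 = 12.93 million (jobless and actively searching, or on temporary layoff).
Labor force = 138.96 + 12.93 = 151.89 million.
Not in labor force = 3.72 + 14.30 + 22.26 + 106.22 = 146.50 million (those not working and not actively searching are outside the labor force — including those who want a job but have given up searching).
Civilian working-age population = 151.89 + 146.50 = 298.39 million.
Unemployment rate = 12.93 / 151.89 = 8.51%.
Labor force participation rate = 151.89 / 298.39 = 50.90%.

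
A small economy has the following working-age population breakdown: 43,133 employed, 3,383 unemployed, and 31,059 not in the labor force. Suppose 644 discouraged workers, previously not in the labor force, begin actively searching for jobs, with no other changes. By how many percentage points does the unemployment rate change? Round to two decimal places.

The unemployment rate changes by +1.27 percentage points.

Initially, labor force = 43,133 + 3,383 = 46,516, so u = 3,383/46,516 = 7.27%.
After the change, unemployed and labor force both rise by 644 → E = 43,133, U = 4,027, labor force = 47,160.
New unemployment rate = 4,027 / 47,160 = 8.54%.
Change = 8.54% − 7.27% = +1.27 percentage points.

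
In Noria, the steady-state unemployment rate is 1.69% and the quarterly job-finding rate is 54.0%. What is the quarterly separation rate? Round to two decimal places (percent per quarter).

From u* = s/(s+f): s = u·f/(1−u).
s = 0.0169 × 54.0 / (1 − 0.0169) = 0.9126 / 0.9831 ≈ 0.93% per quarter.

Separation rate ≈ 0.93% per quarter.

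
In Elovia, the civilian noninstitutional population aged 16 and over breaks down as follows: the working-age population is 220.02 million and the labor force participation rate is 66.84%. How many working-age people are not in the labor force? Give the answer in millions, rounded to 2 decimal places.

Share not in the labor force = 1 − 0.6684 = 0.3316.
Not in labor force = 0.3316 × 220.02 ≈ 72.96 million.

About 72.96 million are not in the labor force.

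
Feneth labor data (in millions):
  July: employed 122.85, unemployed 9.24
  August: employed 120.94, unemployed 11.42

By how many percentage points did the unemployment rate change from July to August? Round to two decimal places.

July: labor force = 122.85 + 9.24 = 132.09; u = 9.24/132.09 = 7.00%.
August: labor force = 120.94 + 11.42 = 132.36; u = 11.42/132.36 = 8.63%.
Change = 8.63% − 7.00% = +1.63 pp.

The unemployment rate changed by +1.63 percentage points.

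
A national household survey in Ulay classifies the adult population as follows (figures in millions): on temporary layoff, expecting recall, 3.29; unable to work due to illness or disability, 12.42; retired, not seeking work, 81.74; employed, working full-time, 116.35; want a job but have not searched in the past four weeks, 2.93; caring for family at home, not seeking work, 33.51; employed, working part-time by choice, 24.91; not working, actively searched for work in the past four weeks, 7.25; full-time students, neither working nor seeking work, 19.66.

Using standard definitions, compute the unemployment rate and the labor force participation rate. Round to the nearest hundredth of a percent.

Employed = 116.35 + 24.91 = 141.26 million.
Unemployed = 3.29 + 7.25 = 10.54 million (jobless and actively searching, or on temporary layoff).
Labor force = 141.26 + 10.54 = 151.80 million.
Not in labor force = 12.42 + 81.74 + 2.93 + 33.51 + 19.66 = 150.26 million (those not working and not actively searching are outside the labor force — including those who want a job but have given up searching).
Civilian working-age population = 151.80 + 150.26 = 302.06 million.
Unemployment rate = 10.54 / 151.80 = 6.94%.
Labor force participation rate = 151.80 / 302.06 = 50.25%.

Unemployment rate ≈ 6.94%; labor force participation rate ≈ 50.25%.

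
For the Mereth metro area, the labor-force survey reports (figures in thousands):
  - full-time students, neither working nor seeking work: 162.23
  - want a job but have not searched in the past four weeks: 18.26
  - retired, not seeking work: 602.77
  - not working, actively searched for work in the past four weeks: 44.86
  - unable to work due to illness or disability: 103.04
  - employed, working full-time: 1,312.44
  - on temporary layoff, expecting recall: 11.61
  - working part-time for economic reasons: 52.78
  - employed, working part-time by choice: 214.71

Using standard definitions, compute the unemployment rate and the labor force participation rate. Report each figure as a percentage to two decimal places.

Employed = 1,312.44 + 52.78 + 214.71 = 1,579.93 thousand (anyone who worked, including part-time for economic reasons, counts as employed).
Unemployed = 44.86 + 11.61 = 56.47 thousand (jobless and actively searching, or on temporary layoff).
Labor force = 1,579.93 + 56.47 = 1,636.40 thousand.
Not in labor force = 162.23 + 18.26 + 602.77 + 103.04 = 886.30 thousand (those not working and not actively searching are outside the labor force — including those who want a job but have given up searching).
Civilian working-age population = 1,636.40 + 886.30 = 2,522.70 thousand.
Unemployment rate = 56.47 / 1,636.40 = 3.45%.
Labor force participation rate = 1,636.40 / 2,522.70 = 64.87%.

Unemployment rate ≈ 3.45%; labor force participation rate ≈ 64.87%.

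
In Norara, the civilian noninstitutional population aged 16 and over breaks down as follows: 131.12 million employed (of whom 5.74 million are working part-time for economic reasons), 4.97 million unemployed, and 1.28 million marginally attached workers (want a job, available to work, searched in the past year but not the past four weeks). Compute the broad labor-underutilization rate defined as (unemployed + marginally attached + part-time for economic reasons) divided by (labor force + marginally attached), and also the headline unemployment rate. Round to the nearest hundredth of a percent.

Labor force = 131.12 + 4.97 = 136.09 million.
Numerator = 4.97 + 1.28 + 5.74 = 11.99 million.
Denominator = 136.09 + 1.28 = 137.37 million.
Broad rate = 11.99 / 137.37 = 8.73%.
Headline unemployment rate = 4.97 / 136.09 = 3.65%.

Broad underutilization rate ≈ 8.73%; headline unemployment rate ≈ 3.65%.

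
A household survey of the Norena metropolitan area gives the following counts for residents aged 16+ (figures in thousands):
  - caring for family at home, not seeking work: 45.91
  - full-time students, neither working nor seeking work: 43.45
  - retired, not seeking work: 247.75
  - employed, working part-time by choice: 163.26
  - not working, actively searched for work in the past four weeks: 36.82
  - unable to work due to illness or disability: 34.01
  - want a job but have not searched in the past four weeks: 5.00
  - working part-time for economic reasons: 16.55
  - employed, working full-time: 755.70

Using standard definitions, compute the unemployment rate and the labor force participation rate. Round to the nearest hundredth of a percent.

Unemployment rate ≈ 3.79%; labor force participation rate ≈ 72.11%.

Employed = 163.26 + 16.55 + 755.70 = 935.51 thousand (anyone who worked, including part-time for economic reasons, counts as employed).
Unemployed = 36.82 thousand.
Labor force = 935.51 + 36.82 = 972.33 thousand.
Not in labor force = 45.91 + 43.45 + 247.75 + 34.01 + 5.00 = 376.12 thousand (those not working and not actively searching are outside the labor force — including those who want a job but have given up searching).
Civilian working-age population = 972.33 + 376.12 = 1,348.45 thousand.
Unemployment rate = 36.82 / 972.33 = 3.79%.
Labor force participation rate = 972.33 / 1,348.45 = 72.11%.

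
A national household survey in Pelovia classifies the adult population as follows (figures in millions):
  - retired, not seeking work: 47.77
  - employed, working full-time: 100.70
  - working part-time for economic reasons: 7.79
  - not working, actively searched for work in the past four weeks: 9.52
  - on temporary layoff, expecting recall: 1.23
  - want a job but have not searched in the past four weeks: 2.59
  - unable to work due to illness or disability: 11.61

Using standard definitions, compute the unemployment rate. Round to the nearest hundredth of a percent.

Employed = 100.70 + 7.79 = 108.49 million (anyone who worked, including part-time for economic reasons, counts as employed).
Unemployed = 9.52 + 1.23 = 10.75 million (jobless and actively searching, or on temporary layoff).
Labor force = 108.49 + 10.75 = 119.24 million.
Unemployment rate = 10.75 / 119.24 = 9.02%.

Unemployment rate ≈ 9.02%.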